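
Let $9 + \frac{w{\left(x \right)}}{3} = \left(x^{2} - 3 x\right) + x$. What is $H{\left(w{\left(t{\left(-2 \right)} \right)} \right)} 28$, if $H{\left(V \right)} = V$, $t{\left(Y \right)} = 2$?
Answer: $-756$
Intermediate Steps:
$w{\left(x \right)} = -27 - 6 x + 3 x^{2}$ ($w{\left(x \right)} = -27 + 3 \left(\left(x^{2} - 3 x\right) + x\right) = -27 + 3 \left(x^{2} - 2 x\right) = -27 + \left(- 6 x + 3 x^{2}\right) = -27 - 6 x + 3 x^{2}$)
$H{\left(w{\left(t{\left(-2 \right)} \right)} \right)} 28 = \left(-27 - 12 + 3 \cdot 2^{2}\right) 28 = \left(-27 - 12 + 3 \cdot 4\right) 28 = \left(-27 - 12 + 12\right) 28 = \left(-27\right) 28 = -756$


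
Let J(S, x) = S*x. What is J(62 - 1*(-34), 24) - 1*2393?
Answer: -89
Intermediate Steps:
J(62 - 1*(-34), 24) - 1*2393 = (62 - 1*(-34))*24 - 1*2393 = (62 + 34)*24 - 2393 = 96*24 - 2393 = 2304 - 2393 = -89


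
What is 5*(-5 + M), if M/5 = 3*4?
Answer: 275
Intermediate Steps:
M = 60 (M = 5*(3*4) = 5*12 = 60)
5*(-5 + M) = 5*(-5 + 60) = 5*55 = 275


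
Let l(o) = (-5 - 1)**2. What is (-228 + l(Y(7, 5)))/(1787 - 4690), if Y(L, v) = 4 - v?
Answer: 192/2903 ≈ 0.066139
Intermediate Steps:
l(o) = 36 (l(o) = (-6)**2 = 36)
(-228 + l(Y(7, 5)))/(1787 - 4690) = (-228 + 36)/(1787 - 4690) = -192/(-2903) = -192*(-1/2903) = 192/2903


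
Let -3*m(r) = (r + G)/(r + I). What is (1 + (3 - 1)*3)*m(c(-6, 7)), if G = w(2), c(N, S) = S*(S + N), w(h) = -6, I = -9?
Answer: 7/6 ≈ 1.1667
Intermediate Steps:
c(N, S) = S*(N + S)
G = -6
m(r) = -(-6 + r)/(3*(-9 + r)) (m(r) = -(r - 6)/(3*(r - 9)) = -(-6 + r)/(3*(-9 + r)))
(1 + (3 - 1)*3)*m(c(-6, 7)) = (1 + (3 - 1)*3)*((6 - 7*(-6 + 7))/(3*(-9 + 7*(-6 + 7)))) = (1 + 2*3)*((6 - 7)/(3*(-9 + 7*1))) = (1 + 6)*((6 - 1*7)/(3*(-9 + 7))) = 7*((⅓)*(6 - 7)/(-2)) = 7*((⅓)*(-½)*(-1)) = 7*(⅙) = 7/6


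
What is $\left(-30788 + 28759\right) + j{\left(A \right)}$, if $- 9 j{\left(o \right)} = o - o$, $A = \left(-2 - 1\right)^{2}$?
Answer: $-2029$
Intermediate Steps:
$A = 9$ ($A = \left(-3\right)^{2} = 9$)
$j{\left(o \right)} = 0$ ($j{\left(o \right)} = - \frac{o - o}{9} = \left(- \frac{1}{9}\right) 0 = 0$)
$\left(-30788 + 28759\right) + j{\left(A \right)} = \left(-30788 + 28759\right) + 0 = -2029 + 0 = -2029$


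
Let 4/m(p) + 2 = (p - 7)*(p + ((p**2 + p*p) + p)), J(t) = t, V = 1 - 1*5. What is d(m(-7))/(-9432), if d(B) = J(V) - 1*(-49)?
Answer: -5/1048 ≈ -0.0047710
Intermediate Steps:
V = -4 (V = 1 - 5 = -4)
m(p) = 4/(-2 + (-7 + p)*(2*p + 2*p**2)) (m(p) = 4/(-2 + (p - 7)*(p + ((p**2 + p*p) + p))) = 4/(-2 + (-7 + p)*(p + ((p**2 + p**2) + p))) = 4/(-2 + (-7 + p)*(p + (2*p**2 + p))) = 4/(-2 + (-7 + p)*(p + (p + 2*p**2))) = 4/(-2 + (-7 + p)*(2*p + 2*p**2)))
d(B) = 45 (d(B) = -4 - 1*(-49) = -4 + 49 = 45)
d(m(-7))/(-9432) = 45/(-9432) = 45*(-1/9432) = -5/1048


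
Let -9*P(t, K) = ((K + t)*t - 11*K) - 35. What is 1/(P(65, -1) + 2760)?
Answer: 9/20704 ≈ 0.00043470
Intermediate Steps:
P(t, K) = 35/9 + 11*K/9 - t*(K + t)/9 (P(t, K) = -(((K + t)*t - 11*K) - 35)/9 = -((t*(K + t) - 11*K) - 35)/9 = -((-11*K + t*(K + t)) - 35)/9 = -(-35 - 11*K + t*(K + t))/9 = 35/9 + 11*K/9 - t*(K + t)/9)
1/(P(65, -1) + 2760) = 1/((35/9 - 1/9*65**2 + (11/9)*(-1) - 1/9*(-1)*65) + 2760) = 1/((35/9 - 1/9*4225 - 11/9 + 65/9) + 2760) = 1/((35/9 - 4225/9 - 11/9 + 65/9) + 2760) = 1/(-4136/9 + 2760) = 1/(20704/9) = 9/20704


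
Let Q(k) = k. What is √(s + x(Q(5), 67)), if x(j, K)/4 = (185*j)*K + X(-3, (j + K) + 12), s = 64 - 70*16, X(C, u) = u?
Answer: 2*√61795 ≈ 497.17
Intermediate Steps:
s = -1056 (s = 64 - 1120 = -1056)
x(j, K) = 48 + 4*K + 4*j + 740*K*j (x(j, K) = 4*((185*j)*K + ((j + K) + 12)) = 4*(185*K*j + ((K + j) + 12)) = 4*(185*K*j + (12 + K + j)) = 4*(12 + K + j + 185*K*j) = 48 + 4*K + 4*j + 740*K*j)
√(s + x(Q(5), 67)) = √(-1056 + (48 + 4*67 + 4*5 + 740*67*5)) = √(-1056 + (48 + 268 + 20 + 247900)) = √(-1056 + 248236) = √247180 = 2*√61795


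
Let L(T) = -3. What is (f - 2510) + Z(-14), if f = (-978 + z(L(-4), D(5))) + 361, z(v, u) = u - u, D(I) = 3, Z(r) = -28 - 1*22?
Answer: -3177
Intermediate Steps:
Z(r) = -50 (Z(r) = -28 - 22 = -50)
z(v, u) = 0
f = -617 (f = (-978 + 0) + 361 = -978 + 361 = -617)
(f - 2510) + Z(-14) = (-617 - 2510) - 50 = -3127 - 50 = -3177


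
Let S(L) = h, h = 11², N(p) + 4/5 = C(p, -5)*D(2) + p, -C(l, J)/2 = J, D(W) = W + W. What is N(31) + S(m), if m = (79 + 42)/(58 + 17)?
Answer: 956/5 ≈ 191.20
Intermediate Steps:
D(W) = 2*W
C(l, J) = -2*J
N(p) = 196/5 + p (N(p) = -⅘ + ((-2*(-5))*(2*2) + p) = -⅘ + (10*4 + p) = -⅘ + (40 + p) = 196/5 + p)
h = 121
m = 121/75 ≈ 1.6133
S(L) = 121
N(31) + S(m) = (196/5 + 31) + 121 = 351/5 + 121 = 956/5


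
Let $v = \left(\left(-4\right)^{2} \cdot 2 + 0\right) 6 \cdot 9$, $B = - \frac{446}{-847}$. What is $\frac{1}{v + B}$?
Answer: $\frac{847}{1464062} \approx 0.00057853$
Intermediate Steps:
$B = \frac{446}{847}$ ($B = \left(-446\right) \left(- \frac{1}{847}\right) = \frac{446}{847} \approx 0.52656$)
$v = 1728$ ($v = \left(16 \cdot 2 + 0\right) 6 \cdot 9 = \left(32 + 0\right) 6 \cdot 9 = 32 \cdot 6 \cdot 9 = 192 \cdot 9 = 1728$)
$\frac{1}{v + B} = \frac{1}{1728 + \frac{446}{847}} = \frac{1}{\frac{1464062}{847}} = \frac{847}{1464062}$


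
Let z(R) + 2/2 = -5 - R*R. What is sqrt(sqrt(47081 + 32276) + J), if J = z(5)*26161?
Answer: sqrt(-810991 + sqrt(79357)) ≈ 900.39*I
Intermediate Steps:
z(R) = -6 - R**2 (z(R) = -1 + (-5 - R*R) = -1 + (-5 - R**2) = -6 - R**2)
J = -810991 (J = (-6 - 1*5**2)*26161 = (-6 - 1*25)*26161 = (-6 - 25)*26161 = -31*26161 = -810991)
sqrt(sqrt(47081 + 32276) + J) = sqrt(sqrt(47081 + 32276) - 810991) = sqrt(sqrt(79357) - 810991) = sqrt(-810991 + sqrt(79357))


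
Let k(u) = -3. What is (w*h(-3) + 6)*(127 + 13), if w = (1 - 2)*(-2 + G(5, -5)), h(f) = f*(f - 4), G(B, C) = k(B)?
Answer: 15540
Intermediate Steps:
G(B, C) = -3
h(f) = f*(-4 + f)
w = 5 (w = (1 - 2)*(-2 - 3) = -1*(-5) = 5)
(w*h(-3) + 6)*(127 + 13) = (5*(-3*(-4 - 3)) + 6)*(127 + 13) = (5*(-3*(-7)) + 6)*140 = (5*21 + 6)*140 = (105 + 6)*140 = 111*140 = 15540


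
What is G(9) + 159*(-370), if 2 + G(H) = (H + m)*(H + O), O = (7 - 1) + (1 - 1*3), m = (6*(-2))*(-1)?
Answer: -58559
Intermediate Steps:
m = 12 (m = -12*(-1) = 12)
O = 4 (O = 6 + (1 - 3) = 6 - 2 = 4)
G(H) = -2 + (4 + H)*(12 + H) (G(H) = -2 + (H + 12)*(H + 4) = -2 + (12 + H)*(4 + H) = -2 + (4 + H)*(12 + H))
G(9) + 159*(-370) = (46 + 9**2 + 16*9) + 159*(-370) = (46 + 81 + 144) - 58830 = 271 - 58830 = -58559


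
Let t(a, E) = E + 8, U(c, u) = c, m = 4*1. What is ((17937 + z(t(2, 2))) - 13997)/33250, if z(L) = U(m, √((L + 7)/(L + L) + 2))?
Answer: 1972/16625 ≈ 0.11862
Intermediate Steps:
m = 4
t(a, E) = 8 + E
z(L) = 4
((17937 + z(t(2, 2))) - 13997)/33250 = ((17937 + 4) - 13997)/33250 = (17941 - 13997)*(1/33250) = 3944*(1/33250) = 1972/16625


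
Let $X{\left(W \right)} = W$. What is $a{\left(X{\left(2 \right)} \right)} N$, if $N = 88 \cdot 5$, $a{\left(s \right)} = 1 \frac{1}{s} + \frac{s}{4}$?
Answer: $440$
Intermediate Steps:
$a{\left(s \right)} = \frac{1}{s} + \frac{s}{4}$ ($a{\left(s \right)} = \frac{1}{s} + s \frac{1}{4} = \frac{1}{s} + \frac{s}{4}$)
$N = 440$
$a{\left(X{\left(2 \right)} \right)} N = \left(\frac{1}{2} + \frac{1}{4} \cdot 2\right) 440 = \left(\frac{1}{2} + \frac{1}{2}\right) 440 = 1 \cdot 440 = 440$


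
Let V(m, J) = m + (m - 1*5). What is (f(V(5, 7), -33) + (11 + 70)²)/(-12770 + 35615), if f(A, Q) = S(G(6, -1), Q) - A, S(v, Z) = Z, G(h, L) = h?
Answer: 6523/22845 ≈ 0.28553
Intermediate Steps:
V(m, J) = -5 + 2*m (V(m, J) = m + (m - 5) = m + (-5 + m) = -5 + 2*m)
f(A, Q) = Q - A
(f(V(5, 7), -33) + (11 + 70)²)/(-12770 + 35615) = ((-33 - (-5 + 2*5)) + (11 + 70)²)/(-12770 + 35615) = ((-33 - (-5 + 10)) + 81²)/22845 = ((-33 - 1*5) + 6561)*(1/22845) = ((-33 - 5) + 6561)*(1/22845) = (-38 + 6561)*(1/22845) = 6523*(1/22845) = 6523/22845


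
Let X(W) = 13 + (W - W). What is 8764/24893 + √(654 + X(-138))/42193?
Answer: 8764/24893 + √667/42193 ≈ 0.35268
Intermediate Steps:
X(W) = 13 (X(W) = 13 + 0 = 13)
8764/24893 + √(654 + X(-138))/42193 = 8764/24893 + √(654 + 13)/42193 = 8764*(1/24893) + √667*(1/42193) = 8764/24893 + √667/42193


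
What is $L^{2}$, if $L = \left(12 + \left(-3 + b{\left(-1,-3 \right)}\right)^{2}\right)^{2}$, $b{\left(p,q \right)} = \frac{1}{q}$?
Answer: $\frac{1871773696}{6561} \approx 2.8529 \cdot 10^{5}$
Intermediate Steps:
$L = \frac{43264}{81}$ ($L = \left(12 + \left(-3 + \frac{1}{-3}\right)^{2}\right)^{2} = \left(12 + \left(-3 - \frac{1}{3}\right)^{2}\right)^{2} = \left(12 + \left(- \frac{10}{3}\right)^{2}\right)^{2} = \left(12 + \frac{100}{9}\right)^{2} = \left(\frac{208}{9}\right)^{2} = \frac{43264}{81} \approx 534.12$)
$L^{2} = \left(\frac{43264}{81}\right)^{2} = \frac{1871773696}{6561}$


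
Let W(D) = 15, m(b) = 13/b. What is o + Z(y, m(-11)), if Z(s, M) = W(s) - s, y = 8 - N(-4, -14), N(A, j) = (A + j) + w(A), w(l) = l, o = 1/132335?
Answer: -1985024/132335 ≈ -15.000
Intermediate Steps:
o = 1/132335 ≈ 7.5566e-6
N(A, j) = j + 2*A (N(A, j) = (A + j) + A = j + 2*A)
y = 30 (y = 8 - (-14 + 2*(-4)) = 8 - (-14 - 8) = 8 - 1*(-22) = 8 + 22 = 30)
Z(s, M) = 15 - s
o + Z(y, m(-11)) = 1/132335 + (15 - 1*30) = 1/132335 + (15 - 30) = 1/132335 - 15 = -1985024/132335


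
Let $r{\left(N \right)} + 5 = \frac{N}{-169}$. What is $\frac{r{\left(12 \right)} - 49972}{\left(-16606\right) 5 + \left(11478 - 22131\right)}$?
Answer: $\frac{8446125}{15832427} \approx 0.53347$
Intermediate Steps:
$r{\left(N \right)} = -5 - \frac{N}{169}$ ($r{\left(N \right)} = -5 + \frac{N}{-169} = -5 + N \left(- \frac{1}{169}\right) = -5 - \frac{N}{169}$)
$\frac{r{\left(12 \right)} - 49972}{\left(-16606\right) 5 + \left(11478 - 22131\right)} = \frac{\left(-5 - \frac{12}{169}\right) - 49972}{\left(-16606\right) 5 + \left(11478 - 22131\right)} = \frac{\left(-5 - \frac{12}{169}\right) - 49972}{-83030 - 10653} = \frac{- \frac{857}{169} - 49972}{-93683} = \left(- \frac{8446125}{169}\right) \left(- \frac{1}{93683}\right) = \frac{8446125}{15832427}$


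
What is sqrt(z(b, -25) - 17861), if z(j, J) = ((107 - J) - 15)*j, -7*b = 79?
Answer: I*sqrt(939890)/7 ≈ 138.5*I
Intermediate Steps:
b = -79/7 (b = -1/7*79 = -79/7 ≈ -11.286)
z(j, J) = j*(92 - J) (z(j, J) = (92 - J)*j = j*(92 - J))
sqrt(z(b, -25) - 17861) = sqrt(-79*(92 - 1*(-25))/7 - 17861) = sqrt(-79*(92 + 25)/7 - 17861) = sqrt(-79/7*117 - 17861) = sqrt(-9243/7 - 17861) = sqrt(-134270/7) = I*sqrt(939890)/7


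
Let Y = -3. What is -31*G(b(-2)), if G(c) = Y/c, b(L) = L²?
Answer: 93/4 ≈ 23.250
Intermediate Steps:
G(c) = -3/c
-31*G(b(-2)) = -(-93)/((-2)²) = -(-93)/4 = -31*(-¾) = 93/4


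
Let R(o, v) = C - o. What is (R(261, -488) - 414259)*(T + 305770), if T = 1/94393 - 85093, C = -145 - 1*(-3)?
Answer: -8637560422677044/94393 ≈ -9.1506e+10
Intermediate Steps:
C = -142 (C = -145 + 3 = -142)
T = -8032183548/94393 (T = 1/94393 - 85093 = -8032183548/94393 ≈ -85093.)
R(o, v) = -142 - o
(R(261, -488) - 414259)*(T + 305770) = ((-142 - 1*261) - 414259)*(-8032183548/94393 + 305770) = ((-142 - 261) - 414259)*(20830364062/94393) = (-403 - 414259)*(20830364062/94393) = -414662*20830364062/94393 = -8637560422677044/94393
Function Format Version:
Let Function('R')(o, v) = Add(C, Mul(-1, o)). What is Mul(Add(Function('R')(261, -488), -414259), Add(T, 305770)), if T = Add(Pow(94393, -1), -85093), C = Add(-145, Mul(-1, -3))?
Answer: Rational(-8637560422677044, 94393) ≈ -9.1506e+10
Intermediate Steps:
C = -142 (C = Add(-145, 3) = -142)
T = Rational(-8032183548, 94393) (T = Add(Rational(1, 94393), -85093) = Rational(-8032183548, 94393) ≈ -85093.)
Function('R')(o, v) = Add(-142, Mul(-1, o))
Mul(Add(Function('R')(261, -488), -414259), Add(T, 305770)) = Mul(Add(Add(-142, Mul(-1, 261)), -414259), Add(Rational(-8032183548, 94393), 305770)) = Mul(Add(Add(-142, -261), -414259), Rational(20830364062, 94393)) = Mul(Add(-403, -414259), Rational(20830364062, 94393)) = Mul(-414662, Rational(20830364062, 94393)) = Rational(-8637560422677044, 94393)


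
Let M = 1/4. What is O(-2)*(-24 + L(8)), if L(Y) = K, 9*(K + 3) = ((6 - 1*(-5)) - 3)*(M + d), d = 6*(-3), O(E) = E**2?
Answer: -1540/9 ≈ -171.11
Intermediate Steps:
M = 1/4 ≈ 0.25000
d = -18
K = -169/9 (K = -3 + (((6 - 1*(-5)) - 3)*(1/4 - 18))/9 = -3 + (((6 + 5) - 3)*(-71/4))/9 = -3 + ((11 - 3)*(-71/4))/9 = -3 + (8*(-71/4))/9 = -3 + (1/9)*(-142) = -3 - 142/9 = -169/9 ≈ -18.778)
L(Y) = -169/9
O(-2)*(-24 + L(8)) = (-2)**2*(-24 - 169/9) = 4*(-385/9) = -1540/9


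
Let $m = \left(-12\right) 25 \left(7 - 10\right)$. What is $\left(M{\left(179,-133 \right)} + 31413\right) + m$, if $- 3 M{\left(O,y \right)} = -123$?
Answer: $32354$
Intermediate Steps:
$M{\left(O,y \right)} = 41$ ($M{\left(O,y \right)} = \left(- \frac{1}{3}\right) \left(-123\right) = 41$)
$m = 900$ ($m = \left(-300\right) \left(-3\right) = 900$)
$\left(M{\left(179,-133 \right)} + 31413\right) + m = \left(41 + 31413\right) + 900 = 31454 + 900 = 32354$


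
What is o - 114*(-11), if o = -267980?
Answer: -266726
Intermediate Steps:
o - 114*(-11) = -267980 - 114*(-11) = -267980 - 1*(-1254) = -267980 + 1254 = -266726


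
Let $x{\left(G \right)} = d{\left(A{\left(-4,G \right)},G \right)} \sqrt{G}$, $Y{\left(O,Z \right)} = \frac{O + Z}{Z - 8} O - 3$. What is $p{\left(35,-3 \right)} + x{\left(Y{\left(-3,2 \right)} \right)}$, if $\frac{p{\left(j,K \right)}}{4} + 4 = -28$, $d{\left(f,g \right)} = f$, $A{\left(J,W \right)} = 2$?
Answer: $-128 + i \sqrt{14} \approx -128.0 + 3.7417 i$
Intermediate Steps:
$p{\left(j,K \right)} = -128$ ($p{\left(j,K \right)} = -16 + 4 \left(-28\right) = -16 - 112 = -128$)
$Y{\left(O,Z \right)} = -3 + \frac{O \left(O + Z\right)}{-8 + Z}$ ($Y{\left(O,Z \right)} = \frac{O + Z}{-8 + Z} O - 3 = \frac{O \left(O + Z\right)}{-8 + Z} - 3 = -3 + \frac{O \left(O + Z\right)}{-8 + Z}$)
$x{\left(G \right)} = 2 \sqrt{G}$
$p{\left(35,-3 \right)} + x{\left(Y{\left(-3,2 \right)} \right)} = -128 + 2 \sqrt{\frac{24 + \left(-3\right)^{2} - 6 - 6}{-8 + 2}} = -128 + 2 \sqrt{\frac{24 + 9 - 6 - 6}{-6}} = -128 + 2 \sqrt{\left(- \frac{1}{6}\right) 21} = -128 + 2 \sqrt{- \frac{7}{2}} = -128 + 2 \frac{i \sqrt{14}}{2} = -128 + i \sqrt{14}$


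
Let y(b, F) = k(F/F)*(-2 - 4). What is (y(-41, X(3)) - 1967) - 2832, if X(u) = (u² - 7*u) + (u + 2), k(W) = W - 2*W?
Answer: -4793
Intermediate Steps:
k(W) = -W
X(u) = 2 + u² - 6*u (X(u) = (u² - 7*u) + (2 + u) = 2 + u² - 6*u)
y(b, F) = 6 (y(b, F) = (-F/F)*(-2 - 4) = -1*1*(-6) = -1*(-6) = 6)
(y(-41, X(3)) - 1967) - 2832 = (6 - 1967) - 2832 = -1961 - 2832 = -4793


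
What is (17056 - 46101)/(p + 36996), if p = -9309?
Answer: -29045/27687 ≈ -1.0490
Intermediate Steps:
(17056 - 46101)/(p + 36996) = (17056 - 46101)/(-9309 + 36996) = -29045/27687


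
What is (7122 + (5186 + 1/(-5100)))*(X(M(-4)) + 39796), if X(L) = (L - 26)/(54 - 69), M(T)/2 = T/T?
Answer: 3122658937853/6375 ≈ 4.8983e+8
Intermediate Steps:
M(T) = 2 (M(T) = 2*(T/T) = 2*1 = 2)
X(L) = 26/15 - L/15 (X(L) = (-26 + L)/(-15) = (-26 + L)*(-1/15) = 26/15 - L/15)
(7122 + (5186 + 1/(-5100)))*(X(M(-4)) + 39796) = (7122 + (5186 + 1/(-5100)))*((26/15 - 1/15*2) + 39796) = (7122 + (5186 - 1/5100))*((26/15 - 2/15) + 39796) = (7122 + 26448599/5100)*(8/5 + 39796) = (62770799/5100)*(198988/5) = 3122658937853/6375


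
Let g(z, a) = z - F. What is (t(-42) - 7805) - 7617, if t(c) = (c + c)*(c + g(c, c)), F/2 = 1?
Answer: -8198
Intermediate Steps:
F = 2 (F = 2*1 = 2)
g(z, a) = -2 + z (g(z, a) = z - 1*2 = z - 2 = -2 + z)
t(c) = 2*c*(-2 + 2*c) (t(c) = (c + c)*(c + (-2 + c)) = (2*c)*(-2 + 2*c) = 2*c*(-2 + 2*c))
(t(-42) - 7805) - 7617 = (4*(-42)*(-1 - 42) - 7805) - 7617 = (4*(-42)*(-43) - 7805) - 7617 = (7224 - 7805) - 7617 = -581 - 7617 = -8198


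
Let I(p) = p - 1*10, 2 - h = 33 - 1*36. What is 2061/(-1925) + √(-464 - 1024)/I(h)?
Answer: -2061/1925 - 4*I*√93/5 ≈ -1.0707 - 7.7149*I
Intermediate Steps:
h = 5 (h = 2 - (33 - 1*36) = 2 - (33 - 36) = 2 - 1*(-3) = 2 + 3 = 5)
I(p) = -10 + p (I(p) = p - 10 = -10 + p)
2061/(-1925) + √(-464 - 1024)/I(h) = 2061/(-1925) + √(-464 - 1024)/(-10 + 5) = 2061*(-1/1925) + √(-1488)/(-5) = -2061/1925 + (4*I*√93)*(-⅕) = -2061/1925 - 4*I*√93/5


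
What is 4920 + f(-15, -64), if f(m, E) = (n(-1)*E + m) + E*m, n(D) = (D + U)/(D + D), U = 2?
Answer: 5897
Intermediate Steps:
n(D) = (2 + D)/(2*D) (n(D) = (D + 2)/(D + D) = (2 + D)/((2*D)) = (2 + D)*(1/(2*D)) = (2 + D)/(2*D))
f(m, E) = m - E/2 + E*m (f(m, E) = (((½)*(2 - 1)/(-1))*E + m) + E*m = (((½)*(-1)*1)*E + m) + E*m = (-E/2 + m) + E*m = (m - E/2) + E*m = m - E/2 + E*m)
4920 + f(-15, -64) = 4920 + (-15 - ½*(-64) - 64*(-15)) = 4920 + (-15 + 32 + 960) = 4920 + 977 = 5897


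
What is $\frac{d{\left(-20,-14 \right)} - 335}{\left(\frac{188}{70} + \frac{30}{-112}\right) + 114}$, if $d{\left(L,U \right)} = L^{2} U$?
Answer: $- \frac{1661800}{32597} \approx -50.98$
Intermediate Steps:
$d{\left(L,U \right)} = U L^{2}$
$\frac{d{\left(-20,-14 \right)} - 335}{\left(\frac{188}{70} + \frac{30}{-112}\right) + 114} = \frac{- 14 \left(-20\right)^{2} - 335}{\left(\frac{188}{70} + \frac{30}{-112}\right) + 114} = \frac{\left(-14\right) 400 - 335}{\left(188 \cdot \frac{1}{70} + 30 \left(- \frac{1}{112}\right)\right) + 114} = \frac{-5600 - 335}{\left(\frac{94}{35} - \frac{15}{56}\right) + 114} = - \frac{5935}{\frac{677}{280} + 114} = - \frac{5935}{\frac{32597}{280}} = \left(-5935\right) \frac{280}{32597} = - \frac{1661800}{32597}$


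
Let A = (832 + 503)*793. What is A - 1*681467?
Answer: 377188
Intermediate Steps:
A = 1058655 (A = 1335*793 = 1058655)
A - 1*681467 = 1058655 - 1*681467 = 1058655 - 681467 = 377188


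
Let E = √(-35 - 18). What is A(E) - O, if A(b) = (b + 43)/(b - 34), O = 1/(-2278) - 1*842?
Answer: 2315745391/2754102 - 77*I*√53/1209 ≈ 840.83 - 0.46366*I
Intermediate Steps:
O = -1918077/2278 (O = -1/2278 - 842 = -1918077/2278 ≈ -842.00)
E = I*√53 (E = √(-53) = I*√53 ≈ 7.2801*I)
A(b) = (43 + b)/(-34 + b)
A(E) - O = (43 + I*√53)/(-34 + I*√53) - 1*(-1918077/2278) = (43 + I*√53)/(-34 + I*√53) + 1918077/2278 = 1918077/2278 + (43 + I*√53)/(-34 + I*√53)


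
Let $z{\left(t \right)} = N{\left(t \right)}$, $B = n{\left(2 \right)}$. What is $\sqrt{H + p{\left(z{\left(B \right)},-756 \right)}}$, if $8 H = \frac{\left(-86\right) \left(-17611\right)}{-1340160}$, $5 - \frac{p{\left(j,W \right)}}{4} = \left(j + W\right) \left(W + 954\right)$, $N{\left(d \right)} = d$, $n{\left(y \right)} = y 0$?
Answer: $\frac{\sqrt{16803304972584645}}{167520} \approx 773.8$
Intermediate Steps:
$n{\left(y \right)} = 0$
$B = 0$
$z{\left(t \right)} = t$
$p{\left(j,W \right)} = 20 - 4 \left(954 + W\right) \left(W + j\right)$ ($p{\left(j,W \right)} = 20 - 4 \left(j + W\right) \left(W + 954\right) = 20 - 4 \left(W + j\right) \left(954 + W\right) = 20 - 4 \left(954 + W\right) \left(W + j\right)$)
$H = - \frac{757273}{5360640}$ ($H = \frac{\left(-86\right) \left(-17611\right) \frac{1}{-1340160}}{8} = \frac{1514546 \left(- \frac{1}{1340160}\right)}{8} = \frac{1}{8} \left(- \frac{757273}{670080}\right) = - \frac{757273}{5360640} \approx -0.14127$)
$\sqrt{H + p{\left(z{\left(B \right)},-756 \right)}} = \sqrt{- \frac{757273}{5360640} - \left(-2884916 + 0 + 2286144\right)} = \sqrt{- \frac{757273}{5360640} + \left(20 + 2884896 + 0 - 2286144 + 0\right)} = \sqrt{- \frac{757273}{5360640} + 598772} = \sqrt{\frac{3209800376807}{5360640}} = \frac{\sqrt{16803304972584645}}{167520}$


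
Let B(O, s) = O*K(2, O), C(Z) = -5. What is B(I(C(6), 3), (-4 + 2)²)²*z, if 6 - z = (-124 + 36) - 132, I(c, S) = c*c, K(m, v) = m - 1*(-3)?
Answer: 3531250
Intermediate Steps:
K(m, v) = 3 + m (K(m, v) = m + 3 = 3 + m)
I(c, S) = c²
B(O, s) = 5*O (B(O, s) = O*(3 + 2) = O*5 = 5*O)
z = 226 (z = 6 - ((-124 + 36) - 132) = 6 - (-88 - 132) = 6 - 1*(-220) = 6 + 220 = 226)
B(I(C(6), 3), (-4 + 2)²)²*z = (5*(-5)²)²*226 = (5*25)²*226 = 125²*226 = 15625*226 = 3531250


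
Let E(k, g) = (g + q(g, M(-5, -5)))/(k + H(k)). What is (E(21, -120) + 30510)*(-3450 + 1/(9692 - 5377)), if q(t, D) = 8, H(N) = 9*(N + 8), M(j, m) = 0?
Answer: -64040620732646/608415 ≈ -1.0526e+8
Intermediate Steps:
H(N) = 72 + 9*N (H(N) = 9*(8 + N) = 72 + 9*N)
E(k, g) = (8 + g)/(72 + 10*k) (E(k, g) = (g + 8)/(k + (72 + 9*k)) = (8 + g)/(72 + 10*k))
(E(21, -120) + 30510)*(-3450 + 1/(9692 - 5377)) = ((8 - 120)/(2*(36 + 5*21)) + 30510)*(-3450 + 1/(9692 - 5377)) = ((½)*(-112)/(36 + 105) + 30510)*(-3450 + 1/4315) = ((½)*(-112)/141 + 30510)*(-3450 + 1/4315) = ((½)*(1/141)*(-112) + 30510)*(-14886749/4315) = (-56/141 + 30510)*(-14886749/4315) = (4301854/141)*(-14886749/4315) = -64040620732646/608415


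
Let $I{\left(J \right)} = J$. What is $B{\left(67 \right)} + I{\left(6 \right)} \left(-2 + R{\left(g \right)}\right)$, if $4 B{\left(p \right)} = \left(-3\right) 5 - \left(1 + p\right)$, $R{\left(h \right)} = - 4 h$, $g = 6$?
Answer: $- \frac{707}{4} \approx -176.75$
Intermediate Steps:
$B{\left(p \right)} = -4 - \frac{p}{4}$ ($B{\left(p \right)} = \frac{\left(-3\right) 5 - \left(1 + p\right)}{4} = \frac{-15 - \left(1 + p\right)}{4} = \frac{-16 - p}{4} = -4 - \frac{p}{4}$)
$B{\left(67 \right)} + I{\left(6 \right)} \left(-2 + R{\left(g \right)}\right) = \left(-4 - \frac{67}{4}\right) + 6 \left(-2 - 24\right) = - \frac{83}{4} + 6 \left(-26\right) = - \frac{83}{4} - 156 = - \frac{707}{4}$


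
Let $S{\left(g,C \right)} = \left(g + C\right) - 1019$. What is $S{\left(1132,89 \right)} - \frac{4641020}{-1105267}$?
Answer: $\frac{227904954}{1105267} \approx 206.2$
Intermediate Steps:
$S{\left(g,C \right)} = -1019 + C + g$ ($S{\left(g,C \right)} = \left(C + g\right) - 1019 = -1019 + C + g$)
$S{\left(1132,89 \right)} - \frac{4641020}{-1105267} = \left(-1019 + 89 + 1132\right) - \frac{4641020}{-1105267} = 202 - - \frac{4641020}{1105267} = 202 + \frac{4641020}{1105267} = \frac{227904954}{1105267}$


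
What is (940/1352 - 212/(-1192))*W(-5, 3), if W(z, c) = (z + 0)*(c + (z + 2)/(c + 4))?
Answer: -1978740/176267 ≈ -11.226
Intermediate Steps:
W(z, c) = z*(c + (2 + z)/(4 + c))
(940/1352 - 212/(-1192))*W(-5, 3) = (940/1352 - 212/(-1192))*(-5*(2 - 5 + 3² + 4*3)/(4 + 3)) = (940*(1/1352) - 212*(-1/1192))*(-5*(2 - 5 + 9 + 12)/7) = (235/338 + 53/298)*(-5*⅐*18) = (21986/25181)*(-90/7) = -1978740/176267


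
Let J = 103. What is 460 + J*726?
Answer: 75238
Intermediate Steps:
460 + J*726 = 460 + 103*726 = 460 + 74778 = 75238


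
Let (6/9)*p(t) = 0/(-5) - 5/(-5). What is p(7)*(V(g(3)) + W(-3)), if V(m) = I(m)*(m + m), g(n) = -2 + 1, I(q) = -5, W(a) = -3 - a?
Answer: 15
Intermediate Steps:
g(n) = -1
V(m) = -10*m (V(m) = -5*(m + m) = -10*m)
p(t) = 3/2 (p(t) = 3*(0/(-5) - 5/(-5))/2 = 3*(0*(-⅕) - 5*(-⅕))/2 = 3*(0 + 1)/2 = (3/2)*1 = 3/2)
p(7)*(V(g(3)) + W(-3)) = 3*(-10*(-1) + (-3 - 1*(-3)))/2 = 3*(10 + (-3 + 3))/2 = 3*(10 + 0)/2 = (3/2)*10 = 15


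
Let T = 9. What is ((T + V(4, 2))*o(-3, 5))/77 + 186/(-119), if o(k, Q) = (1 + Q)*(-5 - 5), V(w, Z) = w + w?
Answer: -19386/1309 ≈ -14.810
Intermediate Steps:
V(w, Z) = 2*w
o(k, Q) = -10 - 10*Q (o(k, Q) = (1 + Q)*(-10) = -10 - 10*Q)
((T + V(4, 2))*o(-3, 5))/77 + 186/(-119) = ((9 + 2*4)*(-10 - 10*5))/77 + 186/(-119) = ((9 + 8)*(-10 - 50))*(1/77) + 186*(-1/119) = (17*(-60))*(1/77) - 186/119 = -1020*1/77 - 186/119 = -1020/77 - 186/119 = -19386/1309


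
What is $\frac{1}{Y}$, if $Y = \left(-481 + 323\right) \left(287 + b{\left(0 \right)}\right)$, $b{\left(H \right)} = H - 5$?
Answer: $- \frac{1}{44556} \approx -2.2444 \cdot 10^{-5}$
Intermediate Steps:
$b{\left(H \right)} = -5 + H$
$Y = -44556$ ($Y = \left(-481 + 323\right) \left(287 + \left(-5 + 0\right)\right) = - 158 \left(287 - 5\right) = \left(-158\right) 282 = -44556$)
$\frac{1}{Y} = \frac{1}{-44556} = - \frac{1}{44556}$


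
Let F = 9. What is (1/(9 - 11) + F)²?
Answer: 289/4 ≈ 72.250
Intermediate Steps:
(1/(9 - 11) + F)² = (1/(9 - 11) + 9)² = (1/(-2) + 9)² = (-½ + 9)² = (17/2)² = 289/4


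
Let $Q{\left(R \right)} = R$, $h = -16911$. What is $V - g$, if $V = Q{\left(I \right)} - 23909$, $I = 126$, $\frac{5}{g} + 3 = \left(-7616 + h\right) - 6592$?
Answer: $- \frac{740174521}{31122} \approx -23783.0$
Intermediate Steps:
$g = - \frac{5}{31122}$ ($g = \frac{5}{-3 - 31119} = \frac{5}{-31122} = 5 \left(- \frac{1}{31122}\right) = - \frac{5}{31122} \approx -0.00016066$)
$V = -23783$ ($V = 126 - 23909 = -23783$)
$V - g = -23783 - - \frac{5}{31122} = -23783 + \frac{5}{31122} = - \frac{740174521}{31122}$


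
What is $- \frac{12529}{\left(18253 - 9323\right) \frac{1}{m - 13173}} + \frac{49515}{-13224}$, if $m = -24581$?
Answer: $\frac{54866425781}{1035880} \approx 52966.0$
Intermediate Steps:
$- \frac{12529}{\left(18253 - 9323\right) \frac{1}{m - 13173}} + \frac{49515}{-13224} = - \frac{12529}{\left(18253 - 9323\right) \frac{1}{-24581 - 13173}} + \frac{49515}{-13224} = - \frac{12529}{\left(18253 + \left(-10255 + 932\right)\right) \frac{1}{-37754}} + 49515 \left(- \frac{1}{13224}\right) = - \frac{12529}{\left(18253 - 9323\right) \left(- \frac{1}{37754}\right)} - \frac{16505}{4408} = - \frac{12529}{8930 \left(- \frac{1}{37754}\right)} - \frac{16505}{4408} = - \frac{12529}{- \frac{4465}{18877}} - \frac{16505}{4408} = \left(-12529\right) \left(- \frac{18877}{4465}\right) - \frac{16505}{4408} = \frac{236509933}{4465} - \frac{16505}{4408} = \frac{54866425781}{1035880}$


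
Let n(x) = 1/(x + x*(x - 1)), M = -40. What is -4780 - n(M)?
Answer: -7648001/1600 ≈ -4780.0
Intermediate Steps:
n(x) = 1/(x + x*(-1 + x))
-4780 - n(M) = -4780 - 1/(-40)² = -4780 - 1*1/1600 = -4780 - 1/1600 = -7648001/1600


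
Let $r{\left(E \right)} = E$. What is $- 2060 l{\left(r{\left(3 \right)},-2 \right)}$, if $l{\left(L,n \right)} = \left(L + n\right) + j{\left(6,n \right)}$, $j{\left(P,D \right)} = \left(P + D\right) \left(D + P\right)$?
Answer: $-35020$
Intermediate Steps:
$j{\left(P,D \right)} = \left(D + P\right)^{2}$ ($j{\left(P,D \right)} = \left(D + P\right) \left(D + P\right) = \left(D + P\right)^{2}$)
$l{\left(L,n \right)} = L + n + \left(6 + n\right)^{2}$ ($l{\left(L,n \right)} = \left(L + n\right) + \left(n + 6\right)^{2} = \left(L + n\right) + \left(6 + n\right)^{2} = L + n + \left(6 + n\right)^{2}$)
$- 2060 l{\left(r{\left(3 \right)},-2 \right)} = - 2060 \left(3 - 2 + \left(6 - 2\right)^{2}\right) = - 2060 \left(3 - 2 + 4^{2}\right) = - 2060 \left(3 - 2 + 16\right) = \left(-2060\right) 17 = -35020$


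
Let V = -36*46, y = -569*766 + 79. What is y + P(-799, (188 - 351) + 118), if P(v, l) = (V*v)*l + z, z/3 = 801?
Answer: -59974852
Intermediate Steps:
y = -435775 (y = -435854 + 79 = -435775)
z = 2403 (z = 3*801 = 2403)
V = -1656
P(v, l) = 2403 - 1656*l*v (P(v, l) = (-1656*v)*l + 2403 = -1656*l*v + 2403 = 2403 - 1656*l*v)
y + P(-799, (188 - 351) + 118) = -435775 + (2403 - 1656*((188 - 351) + 118)*(-799)) = -435775 + (2403 - 1656*(-163 + 118)*(-799)) = -435775 + (2403 - 1656*(-45)*(-799)) = -435775 + (2403 - 59541480) = -435775 - 59539077 = -59974852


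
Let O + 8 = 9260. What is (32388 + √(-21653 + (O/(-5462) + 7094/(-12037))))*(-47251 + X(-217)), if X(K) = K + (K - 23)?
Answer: -1545166704 - 47708*I*√23401505052609738649/32873047 ≈ -1.5452e+9 - 7.0206e+6*I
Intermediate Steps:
O = 9252 (O = -8 + 9260 = 9252)
X(K) = -23 + 2*K (X(K) = K + (-23 + K) = -23 + 2*K)
(32388 + √(-21653 + (O/(-5462) + 7094/(-12037))))*(-47251 + X(-217)) = (32388 + √(-21653 + (9252/(-5462) + 7094/(-12037))))*(-47251 + (-23 + 2*(-217))) = (32388 + √(-21653 + (9252*(-1/5462) + 7094*(-1/12037))))*(-47251 + (-23 - 434)) = (32388 + √(-21653 + (-4626/2731 - 7094/12037)))*(-47251 - 457) = (32388 + √(-21653 - 75056876/32873047))*(-47708) = (32388 + √(-711875143567/32873047))*(-47708) = (32388 + I*√23401505052609738649/32873047)*(-47708) = -1545166704 - 47708*I*√23401505052609738649/32873047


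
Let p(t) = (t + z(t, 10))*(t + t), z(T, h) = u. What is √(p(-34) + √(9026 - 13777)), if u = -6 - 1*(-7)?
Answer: √(2244 + I*√4751) ≈ 47.376 + 0.7274*I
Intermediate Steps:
u = 1 (u = -6 + 7 = 1)
z(T, h) = 1
p(t) = 2*t*(1 + t) (p(t) = (t + 1)*(t + t) = (1 + t)*(2*t) = 2*t*(1 + t))
√(p(-34) + √(9026 - 13777)) = √(2*(-34)*(1 - 34) + √(9026 - 13777)) = √(2*(-34)*(-33) + √(-4751)) = √(2244 + I*√4751)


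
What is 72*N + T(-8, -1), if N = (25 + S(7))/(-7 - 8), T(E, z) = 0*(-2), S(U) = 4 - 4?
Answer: -120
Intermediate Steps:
S(U) = 0
T(E, z) = 0
N = -5/3 (N = (25 + 0)/(-7 - 8) = 25/(-15) = 25*(-1/15) = -5/3 ≈ -1.6667)
72*N + T(-8, -1) = 72*(-5/3) + 0 = -120 + 0 = -120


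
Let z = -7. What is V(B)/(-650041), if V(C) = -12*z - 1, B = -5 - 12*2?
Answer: -83/650041 ≈ -0.00012768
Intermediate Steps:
B = -29 (B = -5 - 24 = -29)
V(C) = 83 (V(C) = -12*(-7) - 1 = 84 - 1 = 83)
V(B)/(-650041) = 83/(-650041) = 83*(-1/650041) = -83/650041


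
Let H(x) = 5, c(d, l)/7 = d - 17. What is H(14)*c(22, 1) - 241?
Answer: -66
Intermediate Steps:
c(d, l) = -119 + 7*d (c(d, l) = 7*(d - 17) = 7*(-17 + d) = -119 + 7*d)
H(14)*c(22, 1) - 241 = 5*(-119 + 7*22) - 241 = 5*(-119 + 154) - 241 = 5*35 - 241 = 175 - 241 = -66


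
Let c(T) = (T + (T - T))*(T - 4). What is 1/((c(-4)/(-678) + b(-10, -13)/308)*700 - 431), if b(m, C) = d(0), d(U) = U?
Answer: -339/157309 ≈ -0.0021550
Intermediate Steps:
c(T) = T*(-4 + T) (c(T) = (T + 0)*(-4 + T) = T*(-4 + T))
b(m, C) = 0
1/((c(-4)/(-678) + b(-10, -13)/308)*700 - 431) = 1/((-4*(-4 - 4)/(-678) + 0/308)*700 - 431) = 1/((-4*(-8)*(-1/678) + 0*(1/308))*700 - 431) = 1/((32*(-1/678) + 0)*700 - 431) = 1/((-16/339 + 0)*700 - 431) = 1/(-16/339*700 - 431) = 1/(-11200/339 - 431) = 1/(-157309/339) = -339/157309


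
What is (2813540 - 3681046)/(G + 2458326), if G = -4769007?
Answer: 867506/2310681 ≈ 0.37543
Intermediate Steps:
(2813540 - 3681046)/(G + 2458326) = (2813540 - 3681046)/(-4769007 + 2458326) = -867506/(-2310681) = -867506*(-1/2310681) = 867506/2310681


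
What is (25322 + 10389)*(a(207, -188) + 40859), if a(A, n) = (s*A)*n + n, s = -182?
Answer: 254383130313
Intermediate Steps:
a(A, n) = n - 182*A*n (a(A, n) = (-182*A)*n + n = -182*A*n + n = n - 182*A*n)
(25322 + 10389)*(a(207, -188) + 40859) = (25322 + 10389)*(-188*(1 - 182*207) + 40859) = 35711*(-188*(1 - 37674) + 40859) = 35711*(-188*(-37673) + 40859) = 35711*(7082524 + 40859) = 35711*7123383 = 254383130313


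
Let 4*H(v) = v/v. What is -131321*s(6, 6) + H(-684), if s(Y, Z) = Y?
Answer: -3151703/4 ≈ -7.8793e+5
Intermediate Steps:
H(v) = ¼ (H(v) = (v/v)/4 = (¼)*1 = ¼)
-131321*s(6, 6) + H(-684) = -131321*6 + ¼ = -787926 + ¼ = -3151703/4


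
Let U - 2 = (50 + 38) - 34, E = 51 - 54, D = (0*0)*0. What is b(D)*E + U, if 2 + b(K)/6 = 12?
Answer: -124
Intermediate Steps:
D = 0 (D = 0*0 = 0)
E = -3
b(K) = 60 (b(K) = -12 + 6*12 = -12 + 72 = 60)
U = 56 (U = 2 + ((50 + 38) - 34) = 2 + (88 - 34) = 2 + 54 = 56)
b(D)*E + U = 60*(-3) + 56 = -180 + 56 = -124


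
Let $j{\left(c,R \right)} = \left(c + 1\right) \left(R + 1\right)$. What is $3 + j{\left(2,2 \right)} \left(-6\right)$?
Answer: $-51$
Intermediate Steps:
$j{\left(c,R \right)} = \left(1 + R\right) \left(1 + c\right)$ ($j{\left(c,R \right)} = \left(1 + c\right) \left(1 + R\right) = \left(1 + R\right) \left(1 + c\right)$)
$3 + j{\left(2,2 \right)} \left(-6\right) = 3 + \left(1 + 2 + 2 + 2 \cdot 2\right) \left(-6\right) = 3 + \left(1 + 2 + 2 + 4\right) \left(-6\right) = 3 + 9 \left(-6\right) = 3 - 54 = -51$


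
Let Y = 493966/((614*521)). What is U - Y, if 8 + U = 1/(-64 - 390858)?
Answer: -596765657345/62526801134 ≈ -9.5442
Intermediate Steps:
U = -3127377/390922 (U = -8 + 1/(-64 - 390858) = -8 + 1/(-390922) = -8 - 1/390922 = -3127377/390922 ≈ -8.0000)
Y = 246983/159947 (Y = 493966/319894 = 493966*(1/319894) = 246983/159947 ≈ 1.5442)
U - Y = -3127377/390922 - 1*246983/159947 = -3127377/390922 - 246983/159947 = -596765657345/62526801134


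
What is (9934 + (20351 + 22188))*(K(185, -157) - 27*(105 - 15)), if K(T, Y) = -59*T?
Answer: -700252185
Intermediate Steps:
(9934 + (20351 + 22188))*(K(185, -157) - 27*(105 - 15)) = (9934 + (20351 + 22188))*(-59*185 - 27*(105 - 15)) = (9934 + 42539)*(-10915 - 27*90) = 52473*(-10915 - 2430) = 52473*(-13345) = -700252185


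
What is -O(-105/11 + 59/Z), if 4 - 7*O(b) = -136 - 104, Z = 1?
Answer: -244/7 ≈ -34.857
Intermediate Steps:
O(b) = 244/7 (O(b) = 4/7 - (-136 - 104)/7 = 4/7 - ⅐*(-240) = 4/7 + 240/7 = 244/7)
-O(-105/11 + 59/Z) = -1*244/7 = -244/7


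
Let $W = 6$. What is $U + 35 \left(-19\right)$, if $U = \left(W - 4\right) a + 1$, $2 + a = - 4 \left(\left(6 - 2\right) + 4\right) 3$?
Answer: $-860$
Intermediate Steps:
$a = -98$ ($a = -2 + - 4 \left(\left(6 - 2\right) + 4\right) 3 = -2 + - 4 \left(4 + 4\right) 3 = -2 + \left(-4\right) 8 \cdot 3 = -2 - 96 = -98$)
$U = -195$ ($U = \left(6 - 4\right) \left(-98\right) + 1 = 2 \left(-98\right) + 1 = -196 + 1 = -195$)
$U + 35 \left(-19\right) = -195 + 35 \left(-19\right) = -195 - 665 = -860$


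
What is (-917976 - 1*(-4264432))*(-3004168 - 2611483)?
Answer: -18792528982856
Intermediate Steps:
(-917976 - 1*(-4264432))*(-3004168 - 2611483) = (-917976 + 4264432)*(-5615651) = 3346456*(-5615651) = -18792528982856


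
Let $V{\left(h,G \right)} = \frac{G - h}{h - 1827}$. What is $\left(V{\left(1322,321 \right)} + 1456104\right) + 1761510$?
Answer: $\frac{1624896071}{505} \approx 3.2176 \cdot 10^{6}$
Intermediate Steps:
$V{\left(h,G \right)} = \frac{G - h}{-1827 + h}$
$\left(V{\left(1322,321 \right)} + 1456104\right) + 1761510 = \left(\frac{321 - 1322}{-1827 + 1322} + 1456104\right) + 1761510 = \left(\frac{321 - 1322}{-505} + 1456104\right) + 1761510 = \left(\left(- \frac{1}{505}\right) \left(-1001\right) + 1456104\right) + 1761510 = \left(\frac{1001}{505} + 1456104\right) + 1761510 = \frac{735333521}{505} + 1761510 = \frac{1624896071}{505}$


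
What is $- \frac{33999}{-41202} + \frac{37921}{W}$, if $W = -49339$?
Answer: $\frac{5478839}{96803118} \approx 0.056598$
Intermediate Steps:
$- \frac{33999}{-41202} + \frac{37921}{W} = - \frac{33999}{-41202} + \frac{37921}{-49339} = \left(-33999\right) \left(- \frac{1}{41202}\right) + 37921 \left(- \frac{1}{49339}\right) = \frac{1619}{1962} - \frac{37921}{49339} = \frac{5478839}{96803118}$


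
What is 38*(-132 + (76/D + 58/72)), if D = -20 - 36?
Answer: -634657/126 ≈ -5037.0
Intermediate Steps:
D = -56
38*(-132 + (76/D + 58/72)) = 38*(-132 + (76/(-56) + 58/72)) = 38*(-132 + (76*(-1/56) + 58*(1/72))) = 38*(-132 + (-19/14 + 29/36)) = 38*(-132 - 139/252) = 38*(-33403/252) = -634657/126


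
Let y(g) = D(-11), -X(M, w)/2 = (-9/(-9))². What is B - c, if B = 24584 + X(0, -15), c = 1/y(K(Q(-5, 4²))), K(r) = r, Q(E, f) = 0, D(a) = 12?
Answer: 294983/12 ≈ 24582.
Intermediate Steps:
X(M, w) = -2 (X(M, w) = -2*1² = -2*1 = -2)
y(g) = 12
c = 1/12 ≈ 0.083333
B = 24582 (B = 24584 - 2 = 24582)
B - c = 24582 - 1*1/12 = 24582 - 1/12 = 294983/12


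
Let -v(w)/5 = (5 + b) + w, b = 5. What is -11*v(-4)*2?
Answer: 660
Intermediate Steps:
v(w) = -50 - 5*w (v(w) = -5*((5 + 5) + w) = -5*(10 + w) = -50 - 5*w)
-11*v(-4)*2 = -11*(-50 - 5*(-4))*2 = -11*(-50 + 20)*2 = -11*(-30)*2 = 330*2 = 660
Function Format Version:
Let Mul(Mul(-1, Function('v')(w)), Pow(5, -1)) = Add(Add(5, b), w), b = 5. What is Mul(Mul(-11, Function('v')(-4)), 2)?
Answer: 660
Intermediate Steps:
Function('v')(w) = Add(-50, Mul(-5, w)) (Function('v')(w) = Mul(-5, Add(Add(5, 5), w)) = Mul(-5, Add(10, w)) = Add(-50, Mul(-5, w)))
Mul(Mul(-11, Function('v')(-4)), 2) = Mul(Mul(-11, Add(-50, Mul(-5, -4))), 2) = Mul(Mul(-11, Add(-50, 20)), 2) = Mul(Mul(-11, -30), 2) = Mul(330, 2) = 660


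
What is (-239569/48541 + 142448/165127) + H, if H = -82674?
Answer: -662700280338413/8015429707 ≈ -82678.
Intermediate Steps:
(-239569/48541 + 142448/165127) + H = (-239569/48541 + 142448/165127) - 82674 = -32644741895/8015429707 - 82674 = -662700280338413/8015429707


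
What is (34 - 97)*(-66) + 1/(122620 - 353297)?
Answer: 959154965/230677 ≈ 4158.0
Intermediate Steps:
(34 - 97)*(-66) + 1/(122620 - 353297) = -63*(-66) + 1/(-230677) = 4158 - 1/230677 = 959154965/230677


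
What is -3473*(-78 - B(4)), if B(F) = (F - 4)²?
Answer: 270894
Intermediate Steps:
B(F) = (-4 + F)²
-3473*(-78 - B(4)) = -3473*(-78 - (-4 + 4)²) = -3473*(-78 - 1*0²) = -3473*(-78 - 1*0) = -3473*(-78 + 0) = -3473*(-78) = 270894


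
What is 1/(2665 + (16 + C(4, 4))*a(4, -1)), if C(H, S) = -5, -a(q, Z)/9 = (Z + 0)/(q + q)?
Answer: 8/21419 ≈ 0.00037350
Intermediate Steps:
a(q, Z) = -9*Z/(2*q) (a(q, Z) = -9*(Z + 0)/(q + q) = -9*Z/(2*q))
1/(2665 + (16 + C(4, 4))*a(4, -1)) = 1/(2665 + (16 - 5)*(-9/2*(-1)/4)) = 1/(2665 + 11*(-9/2*(-1)*¼)) = 1/(2665 + 11*(9/8)) = 1/(2665 + 99/8) = 1/(21419/8) = 8/21419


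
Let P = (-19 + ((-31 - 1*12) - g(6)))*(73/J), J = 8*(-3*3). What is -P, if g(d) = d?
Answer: -1241/18 ≈ -68.944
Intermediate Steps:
J = -72 (J = 8*(-9) = -72)
P = 1241/18 (P = (-19 + ((-31 - 1*12) - 1*6))*(73/(-72)) = (-19 + ((-31 - 12) - 6))*(73*(-1/72)) = (-19 + (-43 - 6))*(-73/72) = (-19 - 49)*(-73/72) = -68*(-73/72) = 1241/18 ≈ 68.944)
-P = -1*1241/18 = -1241/18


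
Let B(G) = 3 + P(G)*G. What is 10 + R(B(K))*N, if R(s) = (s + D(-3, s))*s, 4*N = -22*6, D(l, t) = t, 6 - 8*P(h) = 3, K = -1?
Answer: -14233/32 ≈ -444.78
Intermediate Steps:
P(h) = 3/8 (P(h) = 3/4 - 1/8*3 = 3/4 - 3/8 = 3/8)
B(G) = 3 + 3*G/8
N = -33 (N = (-22*6)/4 = (1/4)*(-132) = -33)
R(s) = 2*s**2 (R(s) = (s + s)*s = (2*s)*s = 2*s**2)
10 + R(B(K))*N = 10 + (2*(3 + (3/8)*(-1))**2)*(-33) = 10 + (2*(3 - 3/8)**2)*(-33) = 10 + (2*(21/8)**2)*(-33) = 10 + (2*(441/64))*(-33) = 10 + (441/32)*(-33) = 10 - 14553/32 = -14233/32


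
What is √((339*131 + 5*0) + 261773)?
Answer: √306182 ≈ 553.34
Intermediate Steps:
√((339*131 + 5*0) + 261773) = √((44409 + 0) + 261773) = √(44409 + 261773) = √306182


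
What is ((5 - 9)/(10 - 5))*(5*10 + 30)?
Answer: -64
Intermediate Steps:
((5 - 9)/(10 - 5))*(5*10 + 30) = (-4/5)*(50 + 30) = -4*⅕*80 = -⅘*80 = -64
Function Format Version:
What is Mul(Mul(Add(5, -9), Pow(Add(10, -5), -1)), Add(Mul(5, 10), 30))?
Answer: -64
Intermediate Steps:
Mul(Mul(Add(5, -9), Pow(Add(10, -5), -1)), Add(Mul(5, 10), 30)) = Mul(Mul(-4, Pow(5, -1)), Add(50, 30)) = Mul(Mul(-4, Rational(1, 5)), 80) = Mul(Rational(-4, 5), 80) = -64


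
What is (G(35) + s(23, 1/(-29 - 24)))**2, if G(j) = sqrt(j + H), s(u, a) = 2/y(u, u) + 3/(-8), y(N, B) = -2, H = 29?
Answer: 2809/64 ≈ 43.891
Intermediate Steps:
s(u, a) = -11/8 (s(u, a) = 2/(-2) + 3/(-8) = 2*(-1/2) + 3*(-1/8) = -1 - 3/8 = -11/8)
G(j) = sqrt(29 + j) (G(j) = sqrt(j + 29) = sqrt(29 + j))
(G(35) + s(23, 1/(-29 - 24)))**2 = (sqrt(29 + 35) - 11/8)**2 = (sqrt(64) - 11/8)**2 = (8 - 11/8)**2 = (53/8)**2 = 2809/64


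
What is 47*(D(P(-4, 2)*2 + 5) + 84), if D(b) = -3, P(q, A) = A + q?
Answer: 3807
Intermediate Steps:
47*(D(P(-4, 2)*2 + 5) + 84) = 47*(-3 + 84) = 47*81 = 3807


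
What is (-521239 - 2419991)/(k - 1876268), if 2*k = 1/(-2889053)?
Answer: 5664912903460/3613758462803 ≈ 1.5676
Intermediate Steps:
k = -1/5778106 (k = (½)/(-2889053) = (½)*(-1/2889053) = -1/5778106 ≈ -1.7307e-7)
(-521239 - 2419991)/(k - 1876268) = (-521239 - 2419991)/(-1/5778106 - 1876268) = -2941230/(-10841275388409/5778106) = -2941230*(-5778106/10841275388409) = 5664912903460/3613758462803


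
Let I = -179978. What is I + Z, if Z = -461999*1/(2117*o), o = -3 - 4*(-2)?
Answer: -65707901/365 ≈ -1.8002e+5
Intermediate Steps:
o = 5 (o = -3 + 8 = 5)
Z = -15931/365 (Z = -461999/(5*2117) = -461999/10585 = -461999*1/10585 = -15931/365 ≈ -43.647)
I + Z = -179978 - 15931/365 = -65707901/365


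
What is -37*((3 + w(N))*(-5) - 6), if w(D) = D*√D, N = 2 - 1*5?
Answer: 777 - 555*I*√3 ≈ 777.0 - 961.29*I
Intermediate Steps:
N = -3 (N = 2 - 5 = -3)
w(D) = D^(3/2)
-37*((3 + w(N))*(-5) - 6) = -37*((3 + (-3)^(3/2))*(-5) - 6) = -37*((3 - 3*I*√3)*(-5) - 6) = -37*((-15 + 15*I*√3) - 6) = -37*(-21 + 15*I*√3) = 777 - 555*I*√3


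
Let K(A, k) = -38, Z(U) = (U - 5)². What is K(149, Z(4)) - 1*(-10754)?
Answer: 10716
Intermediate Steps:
Z(U) = (-5 + U)²
K(149, Z(4)) - 1*(-10754) = -38 - 1*(-10754) = -38 + 10754 = 10716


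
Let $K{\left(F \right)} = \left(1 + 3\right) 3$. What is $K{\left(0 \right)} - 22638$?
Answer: $-22626$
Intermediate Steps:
$K{\left(F \right)} = 12$ ($K{\left(F \right)} = 4 \cdot 3 = 12$)
$K{\left(0 \right)} - 22638 = 12 - 22638 = -22626$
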